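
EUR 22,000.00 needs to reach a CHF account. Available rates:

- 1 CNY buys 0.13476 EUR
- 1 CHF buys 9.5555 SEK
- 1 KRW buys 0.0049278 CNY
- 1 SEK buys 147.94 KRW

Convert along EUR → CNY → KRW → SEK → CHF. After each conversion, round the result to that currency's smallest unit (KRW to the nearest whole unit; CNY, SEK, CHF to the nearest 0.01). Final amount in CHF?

EUR 22,000.00 ÷ 0.13476 = CNY 163,253.19
CNY 163,253.19 ÷ 0.0049278 = KRW 33,129,021
KRW 33,129,021 ÷ 147.94 = SEK 223,935.52
SEK 223,935.52 ÷ 9.5555 = CHF 23,435.25

CHF 23,435.25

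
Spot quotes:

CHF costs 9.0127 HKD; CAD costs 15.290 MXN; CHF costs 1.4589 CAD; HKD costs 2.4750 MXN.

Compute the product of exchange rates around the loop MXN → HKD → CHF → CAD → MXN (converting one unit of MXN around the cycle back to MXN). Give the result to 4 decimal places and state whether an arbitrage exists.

Around MXN → HKD → CHF → CAD → MXN: 1 ÷ 2.4750 ÷ 9.0127 × 1.4589 × 15.290 = 1.000007
Product ≈ 1 (deviation 0.001%, within rounding noise).

1.0000 (no arbitrage)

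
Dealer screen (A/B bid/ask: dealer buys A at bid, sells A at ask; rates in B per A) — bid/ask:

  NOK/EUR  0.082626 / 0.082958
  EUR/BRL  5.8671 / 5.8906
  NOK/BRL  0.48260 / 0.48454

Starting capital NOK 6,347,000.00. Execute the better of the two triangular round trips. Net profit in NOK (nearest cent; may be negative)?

Best loop NOK → EUR → BRL → NOK:
NOK 6,347,000.00 × 0.082626 (sell NOK at bid) = EUR 524,427.22
EUR 524,427.22 × 5.8671 (sell EUR at bid) = BRL 3,076,866.95
BRL 3,076,866.95 ÷ 0.48454 (buy NOK at ask) = NOK 6,350,078.33

Net profit: NOK 3,078.33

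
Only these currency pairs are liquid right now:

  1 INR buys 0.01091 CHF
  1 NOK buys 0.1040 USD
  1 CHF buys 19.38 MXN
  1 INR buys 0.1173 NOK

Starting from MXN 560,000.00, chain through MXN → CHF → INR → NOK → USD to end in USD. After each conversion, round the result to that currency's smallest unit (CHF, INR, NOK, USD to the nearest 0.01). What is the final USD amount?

MXN 560,000.00 ÷ 19.38 = CHF 28,895.77
CHF 28,895.77 ÷ 0.01091 = INR 2,648,558.20
INR 2,648,558.20 × 0.1173 = NOK 310,675.88
NOK 310,675.88 × 0.1040 = USD 32,310.29

USD 32,310.29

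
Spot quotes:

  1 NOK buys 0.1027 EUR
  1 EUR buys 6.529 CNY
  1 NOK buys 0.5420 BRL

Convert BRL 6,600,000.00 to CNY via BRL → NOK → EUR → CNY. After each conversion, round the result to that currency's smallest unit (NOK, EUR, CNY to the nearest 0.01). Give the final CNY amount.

CNY 8,165,104.79

BRL 6,600,000.00 ÷ 0.5420 = NOK 12,177,121.77
NOK 12,177,121.77 × 0.1027 = EUR 1,250,590.41
EUR 1,250,590.41 × 6.529 = CNY 8,165,104.79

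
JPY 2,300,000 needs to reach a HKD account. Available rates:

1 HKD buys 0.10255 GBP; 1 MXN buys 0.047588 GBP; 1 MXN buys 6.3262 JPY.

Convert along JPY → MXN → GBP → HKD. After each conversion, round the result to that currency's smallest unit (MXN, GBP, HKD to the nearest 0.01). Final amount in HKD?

JPY 2,300,000 ÷ 6.3262 = MXN 363,567.39
MXN 363,567.39 × 0.047588 = GBP 17,301.44
GBP 17,301.44 ÷ 0.10255 = HKD 168,712.24

HKD 168,712.24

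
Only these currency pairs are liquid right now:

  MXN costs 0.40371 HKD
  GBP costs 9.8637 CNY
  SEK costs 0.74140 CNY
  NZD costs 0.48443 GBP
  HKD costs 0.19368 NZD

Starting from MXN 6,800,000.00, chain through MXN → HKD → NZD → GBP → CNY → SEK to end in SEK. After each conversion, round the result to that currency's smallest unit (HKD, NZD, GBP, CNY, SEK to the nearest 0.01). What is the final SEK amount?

MXN 6,800,000.00 × 0.40371 = HKD 2,745,228.00
HKD 2,745,228.00 × 0.19368 = NZD 531,695.76
NZD 531,695.76 × 0.48443 = GBP 257,569.38
GBP 257,569.38 × 9.8637 = CNY 2,540,587.09
CNY 2,540,587.09 ÷ 0.74140 = SEK 3,426,742.77

SEK 3,426,742.77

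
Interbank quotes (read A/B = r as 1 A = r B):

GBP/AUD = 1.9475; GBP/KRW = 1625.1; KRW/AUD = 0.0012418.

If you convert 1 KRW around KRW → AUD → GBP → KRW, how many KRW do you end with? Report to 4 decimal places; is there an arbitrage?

1.0362 (arbitrage exists)

Around KRW → AUD → GBP → KRW: 1 × 0.0012418 ÷ 1.9475 × 1625.1 = 1.036226
Product > 1; profitable direction is KRW → AUD → GBP → KRW.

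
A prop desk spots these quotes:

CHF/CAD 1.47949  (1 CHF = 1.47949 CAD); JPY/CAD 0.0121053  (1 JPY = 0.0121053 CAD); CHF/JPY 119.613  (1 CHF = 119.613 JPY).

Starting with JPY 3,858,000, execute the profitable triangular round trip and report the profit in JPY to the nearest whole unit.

Profit: JPY 84,034

Profitable loop is JPY → CHF → CAD → JPY:
JPY 3,858,000 ÷ 119.613 = CHF 32,254.02
CHF 32,254.02 × 1.47949 = CAD 47,719.50
CAD 47,719.50 ÷ 0.0121053 = JPY 3,942,034
Profit = JPY 3,942,034 − JPY 3,858,000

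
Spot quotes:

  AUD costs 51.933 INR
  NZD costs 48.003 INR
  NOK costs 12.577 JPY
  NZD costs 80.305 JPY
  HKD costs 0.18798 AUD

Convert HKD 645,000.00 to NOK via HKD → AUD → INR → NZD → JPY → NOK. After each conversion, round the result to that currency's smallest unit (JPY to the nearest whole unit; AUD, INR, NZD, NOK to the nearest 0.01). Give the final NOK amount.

HKD 645,000.00 × 0.18798 = AUD 121,247.10
AUD 121,247.10 × 51.933 = INR 6,296,725.64
INR 6,296,725.64 ÷ 48.003 = NZD 131,173.59
NZD 131,173.59 × 80.305 = JPY 10,533,895
JPY 10,533,895 ÷ 12.577 = NOK 837,552.28

NOK 837,552.28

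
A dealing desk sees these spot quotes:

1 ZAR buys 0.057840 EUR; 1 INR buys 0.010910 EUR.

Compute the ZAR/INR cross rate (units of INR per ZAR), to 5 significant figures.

1 ZAR × 0.057840 = 0.05784 EUR
0.05784 EUR ÷ 0.010910 = 5.30156 INR

ZAR/INR = 5.3016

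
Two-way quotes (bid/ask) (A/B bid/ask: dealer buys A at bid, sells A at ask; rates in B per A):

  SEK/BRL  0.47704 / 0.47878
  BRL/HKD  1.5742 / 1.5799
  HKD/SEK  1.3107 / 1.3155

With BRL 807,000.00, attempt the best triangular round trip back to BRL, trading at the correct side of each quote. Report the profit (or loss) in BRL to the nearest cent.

Net profit: BRL 3,992.96

Best loop BRL → SEK → HKD → BRL:
BRL 807,000.00 ÷ 0.47878 (buy SEK at ask) = SEK 1,685,534.07
SEK 1,685,534.07 ÷ 1.3155 (buy HKD at ask) = HKD 1,281,287.77
HKD 1,281,287.77 ÷ 1.5799 (buy BRL at ask) = BRL 810,992.96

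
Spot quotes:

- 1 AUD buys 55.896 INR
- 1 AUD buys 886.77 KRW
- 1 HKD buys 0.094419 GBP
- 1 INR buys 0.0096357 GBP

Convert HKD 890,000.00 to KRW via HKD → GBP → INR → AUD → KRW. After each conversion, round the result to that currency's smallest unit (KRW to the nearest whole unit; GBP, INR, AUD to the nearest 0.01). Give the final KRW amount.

HKD 890,000.00 × 0.094419 = GBP 84,032.91
GBP 84,032.91 ÷ 0.0096357 = INR 8,720,996.92
INR 8,720,996.92 ÷ 55.896 = AUD 156,021.84
AUD 156,021.84 × 886.77 = KRW 138,355,487

KRW 138,355,487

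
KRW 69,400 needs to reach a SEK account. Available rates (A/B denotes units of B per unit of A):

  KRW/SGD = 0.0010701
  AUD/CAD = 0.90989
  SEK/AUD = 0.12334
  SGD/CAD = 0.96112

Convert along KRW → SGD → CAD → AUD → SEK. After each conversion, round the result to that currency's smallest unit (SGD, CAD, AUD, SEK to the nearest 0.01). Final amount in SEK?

SEK 635.97

KRW 69,400 × 0.0010701 = SGD 74.26
SGD 74.26 × 0.96112 = CAD 71.37
CAD 71.37 ÷ 0.90989 = AUD 78.44
AUD 78.44 ÷ 0.12334 = SEK 635.97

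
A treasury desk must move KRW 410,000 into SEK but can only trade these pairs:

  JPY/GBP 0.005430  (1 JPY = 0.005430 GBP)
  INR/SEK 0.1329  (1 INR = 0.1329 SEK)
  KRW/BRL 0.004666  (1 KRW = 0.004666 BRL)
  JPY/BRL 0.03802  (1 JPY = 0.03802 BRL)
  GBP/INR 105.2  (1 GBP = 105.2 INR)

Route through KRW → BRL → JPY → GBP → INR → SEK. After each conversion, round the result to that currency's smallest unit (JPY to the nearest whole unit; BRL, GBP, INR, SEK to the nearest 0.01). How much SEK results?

SEK 3,819.91

KRW 410,000 × 0.004666 = BRL 1,913.06
BRL 1,913.06 ÷ 0.03802 = JPY 50,317
JPY 50,317 × 0.005430 = GBP 273.22
GBP 273.22 × 105.2 = INR 28,742.74
INR 28,742.74 × 0.1329 = SEK 3,819.91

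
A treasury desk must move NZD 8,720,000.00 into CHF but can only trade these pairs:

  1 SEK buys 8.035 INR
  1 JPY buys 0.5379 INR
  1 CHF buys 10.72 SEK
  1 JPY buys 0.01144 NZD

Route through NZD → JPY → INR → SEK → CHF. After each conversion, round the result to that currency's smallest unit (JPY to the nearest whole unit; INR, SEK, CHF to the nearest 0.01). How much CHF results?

NZD 8,720,000.00 ÷ 0.01144 = JPY 762,237,762
JPY 762,237,762 × 0.5379 = INR 410,007,692.18
INR 410,007,692.18 ÷ 8.035 = SEK 51,027,715.27
SEK 51,027,715.27 ÷ 10.72 = CHF 4,760,048.07

CHF 4,760,048.07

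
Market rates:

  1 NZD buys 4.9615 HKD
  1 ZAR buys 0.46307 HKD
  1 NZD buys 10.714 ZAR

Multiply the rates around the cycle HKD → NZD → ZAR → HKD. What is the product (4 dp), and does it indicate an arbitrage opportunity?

1.0000 (no arbitrage)

Around HKD → NZD → ZAR → HKD: 1 ÷ 4.9615 × 10.714 × 0.46307 = 0.999966
Product ≈ 1 (deviation 0.003%, within rounding noise).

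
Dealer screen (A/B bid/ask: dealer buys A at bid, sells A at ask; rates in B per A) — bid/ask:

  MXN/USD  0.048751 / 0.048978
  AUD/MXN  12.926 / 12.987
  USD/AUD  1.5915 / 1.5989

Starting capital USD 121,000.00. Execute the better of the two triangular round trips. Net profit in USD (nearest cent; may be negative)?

Net profit: USD 349.98

Best loop USD → AUD → MXN → USD:
USD 121,000.00 × 1.5915 (sell USD at bid) = AUD 192,571.50
AUD 192,571.50 × 12.926 (sell AUD at bid) = MXN 2,489,179.21
MXN 2,489,179.21 × 0.048751 (sell MXN at bid) = USD 121,349.98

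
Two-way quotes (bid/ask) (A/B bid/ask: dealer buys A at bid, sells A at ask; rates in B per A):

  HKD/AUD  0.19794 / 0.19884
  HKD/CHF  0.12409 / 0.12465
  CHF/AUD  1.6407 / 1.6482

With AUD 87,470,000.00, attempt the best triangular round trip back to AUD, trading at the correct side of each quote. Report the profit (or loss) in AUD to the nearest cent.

Best loop AUD → HKD → CHF → AUD:
AUD 87,470,000.00 ÷ 0.19884 (buy HKD at ask) = HKD 439,901,428.28
HKD 439,901,428.28 × 0.12409 (sell HKD at bid) = CHF 54,587,368.24
CHF 54,587,368.24 × 1.6407 (sell CHF at bid) = AUD 89,561,495.06

Net profit: AUD 2,091,495.06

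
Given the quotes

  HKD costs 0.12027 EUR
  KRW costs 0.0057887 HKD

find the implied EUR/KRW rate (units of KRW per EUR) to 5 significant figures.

1 EUR ÷ 0.12027 = 8.31463 HKD
8.31463 HKD ÷ 0.0057887 = 1436.35 KRW

EUR/KRW = 1436.4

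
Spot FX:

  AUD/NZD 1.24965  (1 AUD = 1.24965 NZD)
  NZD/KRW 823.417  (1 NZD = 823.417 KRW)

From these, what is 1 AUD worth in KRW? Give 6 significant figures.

1 AUD × 1.24965 = 1.24965 NZD
1.24965 NZD × 823.417 = 1028.98 KRW

AUD/KRW = 1028.98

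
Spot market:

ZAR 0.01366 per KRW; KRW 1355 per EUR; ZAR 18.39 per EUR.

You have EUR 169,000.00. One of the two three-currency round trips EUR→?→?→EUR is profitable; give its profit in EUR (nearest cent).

Profit: EUR 1,096.34

Profitable loop is EUR → KRW → ZAR → EUR:
EUR 169,000.00 × 1355 = KRW 228,995,000
KRW 228,995,000 × 0.01366 = ZAR 3,128,071.70
ZAR 3,128,071.70 ÷ 18.39 = EUR 170,096.34
Profit = EUR 170,096.34 − EUR 169,000.00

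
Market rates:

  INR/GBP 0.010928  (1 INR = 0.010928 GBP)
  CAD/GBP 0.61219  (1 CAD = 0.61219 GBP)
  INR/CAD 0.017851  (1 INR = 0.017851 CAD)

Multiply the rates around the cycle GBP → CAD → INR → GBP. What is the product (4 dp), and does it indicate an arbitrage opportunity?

Around GBP → CAD → INR → GBP: 1 ÷ 0.61219 ÷ 0.017851 × 0.010928 = 0.999981
Product ≈ 1 (deviation 0.002%, within rounding noise).

1.0000 (no arbitrage)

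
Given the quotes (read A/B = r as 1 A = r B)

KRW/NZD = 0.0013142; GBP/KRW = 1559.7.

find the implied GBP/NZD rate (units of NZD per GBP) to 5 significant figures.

GBP/NZD = 2.0498

1 GBP × 1559.7 = 1559.7 KRW
1559.7 KRW × 0.0013142 = 2.04976 NZD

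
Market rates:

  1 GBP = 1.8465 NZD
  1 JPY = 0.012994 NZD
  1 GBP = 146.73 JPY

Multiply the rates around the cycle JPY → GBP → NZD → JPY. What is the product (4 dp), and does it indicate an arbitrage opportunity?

0.9685 (arbitrage exists)

Around JPY → GBP → NZD → JPY: 1 ÷ 146.73 × 1.8465 ÷ 0.012994 = 0.968473
Product < 1; profitable direction is JPY → NZD → GBP → JPY.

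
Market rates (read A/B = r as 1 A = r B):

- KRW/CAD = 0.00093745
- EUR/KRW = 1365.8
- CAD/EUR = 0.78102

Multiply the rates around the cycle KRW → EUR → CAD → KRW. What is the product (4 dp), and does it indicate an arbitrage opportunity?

Around KRW → EUR → CAD → KRW: 1 ÷ 1365.8 ÷ 0.78102 ÷ 0.00093745 = 1.000006
Product ≈ 1 (deviation 0.001%, within rounding noise).

1.0000 (no arbitrage)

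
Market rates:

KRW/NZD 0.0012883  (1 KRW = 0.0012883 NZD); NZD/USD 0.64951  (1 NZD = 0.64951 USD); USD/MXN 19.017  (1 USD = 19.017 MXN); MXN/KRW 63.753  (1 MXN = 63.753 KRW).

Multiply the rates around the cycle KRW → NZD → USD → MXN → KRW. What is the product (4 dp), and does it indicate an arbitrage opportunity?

1.0145 (arbitrage exists)

Around KRW → NZD → USD → MXN → KRW: 1 × 0.0012883 × 0.64951 × 19.017 × 63.753 = 1.014485
Product > 1; profitable direction is KRW → NZD → USD → MXN → KRW.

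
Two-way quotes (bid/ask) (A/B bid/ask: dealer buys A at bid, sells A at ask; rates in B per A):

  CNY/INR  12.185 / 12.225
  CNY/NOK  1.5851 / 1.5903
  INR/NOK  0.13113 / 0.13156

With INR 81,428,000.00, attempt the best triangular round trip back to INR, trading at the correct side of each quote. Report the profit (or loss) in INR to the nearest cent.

Net profit: INR 384,997.30

Best loop INR → NOK → CNY → INR:
INR 81,428,000.00 × 0.13113 (sell INR at bid) = NOK 10,677,653.64
NOK 10,677,653.64 ÷ 1.5903 (buy CNY at ask) = CNY 6,714,238.60
CNY 6,714,238.60 × 12.185 (sell CNY at bid) = INR 81,812,997.30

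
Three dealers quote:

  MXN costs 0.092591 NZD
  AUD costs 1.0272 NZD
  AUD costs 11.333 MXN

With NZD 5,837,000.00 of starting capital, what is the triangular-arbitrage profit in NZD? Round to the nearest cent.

Profit: NZD 125,773.96

Profitable loop is NZD → AUD → MXN → NZD:
NZD 5,837,000.00 ÷ 1.0272 = AUD 5,682,437.69
AUD 5,682,437.69 × 11.333 = MXN 64,399,066.39
MXN 64,399,066.39 × 0.092591 = NZD 5,962,773.96
Profit = NZD 5,962,773.96 − NZD 5,837,000.00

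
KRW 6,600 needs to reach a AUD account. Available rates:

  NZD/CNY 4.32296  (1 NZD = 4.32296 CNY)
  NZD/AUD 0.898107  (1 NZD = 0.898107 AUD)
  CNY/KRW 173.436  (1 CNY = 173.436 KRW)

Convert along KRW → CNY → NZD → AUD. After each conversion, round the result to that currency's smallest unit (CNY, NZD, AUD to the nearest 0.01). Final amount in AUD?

AUD 7.90

KRW 6,600 ÷ 173.436 = CNY 38.05
CNY 38.05 ÷ 4.32296 = NZD 8.80
NZD 8.80 × 0.898107 = AUD 7.90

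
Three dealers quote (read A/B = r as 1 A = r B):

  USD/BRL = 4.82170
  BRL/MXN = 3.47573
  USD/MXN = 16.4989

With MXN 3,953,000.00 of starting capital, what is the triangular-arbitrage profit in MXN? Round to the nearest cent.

Profitable loop is MXN → USD → BRL → MXN:
MXN 3,953,000.00 ÷ 16.4989 = USD 239,591.73
USD 239,591.73 × 4.82170 = BRL 1,155,239.45
BRL 1,155,239.45 × 3.47573 = MXN 4,015,300.40
Profit = MXN 4,015,300.40 − MXN 3,953,000.00

Profit: MXN 62,300.40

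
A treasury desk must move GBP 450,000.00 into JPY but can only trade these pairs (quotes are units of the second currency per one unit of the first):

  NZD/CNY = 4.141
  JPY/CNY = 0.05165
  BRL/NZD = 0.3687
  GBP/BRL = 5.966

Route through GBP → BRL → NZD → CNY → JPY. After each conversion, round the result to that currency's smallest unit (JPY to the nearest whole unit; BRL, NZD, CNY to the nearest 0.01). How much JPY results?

GBP 450,000.00 × 5.966 = BRL 2,684,700.00
BRL 2,684,700.00 × 0.3687 = NZD 989,848.89
NZD 989,848.89 × 4.141 = CNY 4,098,964.25
CNY 4,098,964.25 ÷ 0.05165 = JPY 79,360,392

JPY 79,360,392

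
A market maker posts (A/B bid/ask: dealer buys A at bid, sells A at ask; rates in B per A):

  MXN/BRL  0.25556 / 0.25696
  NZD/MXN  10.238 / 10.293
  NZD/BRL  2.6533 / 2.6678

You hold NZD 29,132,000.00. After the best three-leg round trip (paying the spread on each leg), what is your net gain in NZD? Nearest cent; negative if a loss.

Best loop NZD → BRL → MXN → NZD:
NZD 29,132,000.00 × 2.6533 (sell NZD at bid) = BRL 77,295,935.60
BRL 77,295,935.60 ÷ 0.25696 (buy MXN at ask) = MXN 300,809,213.89
MXN 300,809,213.89 ÷ 10.293 (buy NZD at ask) = NZD 29,224,639.45

Net profit: NZD 92,639.45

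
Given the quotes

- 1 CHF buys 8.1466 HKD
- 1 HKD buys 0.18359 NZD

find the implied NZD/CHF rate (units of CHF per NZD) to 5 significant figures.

1 NZD ÷ 0.18359 = 5.44692 HKD
5.44692 HKD ÷ 8.1466 = 0.668613 CHF

NZD/CHF = 0.66861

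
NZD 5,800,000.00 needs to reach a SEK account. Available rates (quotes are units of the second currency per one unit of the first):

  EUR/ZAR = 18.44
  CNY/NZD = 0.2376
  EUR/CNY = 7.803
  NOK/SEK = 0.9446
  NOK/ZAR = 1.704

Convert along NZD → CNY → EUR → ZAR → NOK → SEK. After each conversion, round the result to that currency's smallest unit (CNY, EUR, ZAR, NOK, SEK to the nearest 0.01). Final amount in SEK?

NZD 5,800,000.00 ÷ 0.2376 = CNY 24,410,774.41
CNY 24,410,774.41 ÷ 7.803 = EUR 3,128,383.24
EUR 3,128,383.24 × 18.44 = ZAR 57,687,386.95
ZAR 57,687,386.95 ÷ 1.704 = NOK 33,854,100.32
NOK 33,854,100.32 × 0.9446 = SEK 31,978,583.16

SEK 31,978,583.16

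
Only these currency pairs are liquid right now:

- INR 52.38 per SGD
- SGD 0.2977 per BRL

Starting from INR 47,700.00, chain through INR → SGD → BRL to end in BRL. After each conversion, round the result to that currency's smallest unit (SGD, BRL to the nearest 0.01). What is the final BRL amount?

INR 47,700.00 ÷ 52.38 = SGD 910.65
SGD 910.65 ÷ 0.2977 = BRL 3,058.95

BRL 3,058.95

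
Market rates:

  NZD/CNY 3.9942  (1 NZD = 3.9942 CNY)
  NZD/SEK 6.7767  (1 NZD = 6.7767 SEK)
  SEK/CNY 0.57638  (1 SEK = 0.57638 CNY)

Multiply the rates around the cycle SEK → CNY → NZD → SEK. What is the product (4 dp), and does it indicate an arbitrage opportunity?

Around SEK → CNY → NZD → SEK: 1 × 0.57638 ÷ 3.9942 × 6.7767 = 0.977907
Product < 1; profitable direction is SEK → NZD → CNY → SEK.

0.9779 (arbitrage exists)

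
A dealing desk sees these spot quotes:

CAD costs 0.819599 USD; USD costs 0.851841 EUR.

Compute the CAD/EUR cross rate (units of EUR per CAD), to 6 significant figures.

CAD/EUR = 0.698168

1 CAD × 0.819599 = 0.819599 USD
0.819599 USD × 0.851841 = 0.698168 EUR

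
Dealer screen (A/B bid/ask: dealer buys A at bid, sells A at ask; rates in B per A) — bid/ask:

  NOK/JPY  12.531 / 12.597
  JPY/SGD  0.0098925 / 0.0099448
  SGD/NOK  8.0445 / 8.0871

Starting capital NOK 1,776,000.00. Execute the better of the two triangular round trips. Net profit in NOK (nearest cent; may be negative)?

Best loop NOK → JPY → SGD → NOK:
NOK 1,776,000.00 × 12.531 (sell NOK at bid) = JPY 22,255,056
JPY 22,255,056 × 0.0098925 (sell JPY at bid) = SGD 220,158.14
SGD 220,158.14 × 8.0445 (sell SGD at bid) = NOK 1,771,062.17

Net result: NOK -4,937.83 (no profitable arbitrage after spreads)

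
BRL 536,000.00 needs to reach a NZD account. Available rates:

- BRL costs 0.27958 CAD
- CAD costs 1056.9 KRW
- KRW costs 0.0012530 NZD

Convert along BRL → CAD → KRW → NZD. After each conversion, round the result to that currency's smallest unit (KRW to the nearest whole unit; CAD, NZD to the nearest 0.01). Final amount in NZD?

BRL 536,000.00 × 0.27958 = CAD 149,854.88
CAD 149,854.88 × 1056.9 = KRW 158,381,623
KRW 158,381,623 × 0.0012530 = NZD 198,452.17

NZD 198,452.17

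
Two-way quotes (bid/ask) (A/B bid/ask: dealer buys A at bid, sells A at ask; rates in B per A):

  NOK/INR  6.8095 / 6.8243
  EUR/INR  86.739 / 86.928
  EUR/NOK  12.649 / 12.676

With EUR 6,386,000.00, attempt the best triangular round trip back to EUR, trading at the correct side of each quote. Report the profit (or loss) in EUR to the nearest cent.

Best loop EUR → INR → NOK → EUR:
EUR 6,386,000.00 × 86.739 (sell EUR at bid) = INR 553,915,254.00
INR 553,915,254.00 ÷ 6.8243 (buy NOK at ask) = NOK 81,168,069.11
NOK 81,168,069.11 ÷ 12.676 (buy EUR at ask) = EUR 6,403,287.24

Net profit: EUR 17,287.24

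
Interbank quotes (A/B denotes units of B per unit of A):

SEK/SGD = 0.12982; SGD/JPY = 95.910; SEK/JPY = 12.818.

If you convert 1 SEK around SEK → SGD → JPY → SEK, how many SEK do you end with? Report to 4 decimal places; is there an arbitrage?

Around SEK → SGD → JPY → SEK: 1 × 0.12982 × 95.910 ÷ 12.818 = 0.971371
Product < 1; profitable direction is SEK → JPY → SGD → SEK.

0.9714 (arbitrage exists)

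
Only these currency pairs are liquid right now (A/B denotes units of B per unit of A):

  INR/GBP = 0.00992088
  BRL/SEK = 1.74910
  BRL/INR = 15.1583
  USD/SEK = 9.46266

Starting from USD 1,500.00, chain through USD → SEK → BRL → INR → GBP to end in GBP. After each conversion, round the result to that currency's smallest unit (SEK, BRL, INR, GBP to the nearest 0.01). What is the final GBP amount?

USD 1,500.00 × 9.46266 = SEK 14,193.99
SEK 14,193.99 ÷ 1.74910 = BRL 8,115.02
BRL 8,115.02 × 15.1583 = INR 123,009.91
INR 123,009.91 × 0.00992088 = GBP 1,220.37

GBP 1,220.37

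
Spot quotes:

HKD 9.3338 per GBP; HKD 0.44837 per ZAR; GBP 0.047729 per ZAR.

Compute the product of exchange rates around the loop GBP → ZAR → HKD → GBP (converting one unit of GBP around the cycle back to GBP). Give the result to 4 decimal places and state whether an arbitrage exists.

Around GBP → ZAR → HKD → GBP: 1 ÷ 0.047729 × 0.44837 ÷ 9.3338 = 1.006458
Product > 1; profitable direction is GBP → ZAR → HKD → GBP.

1.0065 (arbitrage exists)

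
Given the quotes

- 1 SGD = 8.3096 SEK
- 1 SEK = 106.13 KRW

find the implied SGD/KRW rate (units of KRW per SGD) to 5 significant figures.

SGD/KRW = 881.90

1 SGD × 8.3096 = 8.3096 SEK
8.3096 SEK × 106.13 = 881.898 KRW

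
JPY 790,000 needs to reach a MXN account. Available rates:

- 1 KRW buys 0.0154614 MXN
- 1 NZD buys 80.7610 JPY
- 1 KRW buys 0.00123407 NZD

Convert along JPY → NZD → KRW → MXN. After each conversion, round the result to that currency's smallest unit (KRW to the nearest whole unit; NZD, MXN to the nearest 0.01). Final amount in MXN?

JPY 790,000 ÷ 80.7610 = NZD 9,781.95
NZD 9,781.95 ÷ 0.00123407 = KRW 7,926,576
KRW 7,926,576 × 0.0154614 = MXN 122,555.96

MXN 122,555.96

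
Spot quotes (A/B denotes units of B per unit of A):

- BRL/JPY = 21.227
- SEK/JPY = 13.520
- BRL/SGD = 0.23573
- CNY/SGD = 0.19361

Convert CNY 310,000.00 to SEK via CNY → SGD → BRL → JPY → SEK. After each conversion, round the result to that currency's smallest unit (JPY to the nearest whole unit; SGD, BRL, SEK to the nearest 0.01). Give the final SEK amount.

SEK 399,748.22

CNY 310,000.00 × 0.19361 = SGD 60,019.10
SGD 60,019.10 ÷ 0.23573 = BRL 254,609.51
BRL 254,609.51 × 21.227 = JPY 5,404,596
JPY 5,404,596 ÷ 13.520 = SEK 399,748.22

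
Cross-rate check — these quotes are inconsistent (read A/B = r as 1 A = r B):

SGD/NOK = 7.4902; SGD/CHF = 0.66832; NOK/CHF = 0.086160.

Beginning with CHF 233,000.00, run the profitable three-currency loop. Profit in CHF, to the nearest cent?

Profit: CHF 8,291.08

Profitable loop is CHF → NOK → SGD → CHF:
CHF 233,000.00 ÷ 0.086160 = NOK 2,704,271.12
NOK 2,704,271.12 ÷ 7.4902 = SGD 361,041.24
SGD 361,041.24 × 0.66832 = CHF 241,291.08
Profit = CHF 241,291.08 − CHF 233,000.00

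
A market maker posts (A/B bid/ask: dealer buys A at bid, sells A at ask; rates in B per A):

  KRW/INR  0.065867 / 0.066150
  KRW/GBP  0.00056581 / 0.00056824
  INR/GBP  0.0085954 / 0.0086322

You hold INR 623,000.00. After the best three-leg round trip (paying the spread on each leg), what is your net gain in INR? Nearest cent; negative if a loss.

Best loop INR → GBP → KRW → INR:
INR 623,000.00 × 0.0085954 (sell INR at bid) = GBP 5,354.93
GBP 5,354.93 ÷ 0.00056824 (buy KRW at ask) = KRW 9,423,719
KRW 9,423,719 × 0.065867 (sell KRW at bid) = INR 620,712.11

Net result: INR -2,287.89 (no profitable arbitrage after spreads)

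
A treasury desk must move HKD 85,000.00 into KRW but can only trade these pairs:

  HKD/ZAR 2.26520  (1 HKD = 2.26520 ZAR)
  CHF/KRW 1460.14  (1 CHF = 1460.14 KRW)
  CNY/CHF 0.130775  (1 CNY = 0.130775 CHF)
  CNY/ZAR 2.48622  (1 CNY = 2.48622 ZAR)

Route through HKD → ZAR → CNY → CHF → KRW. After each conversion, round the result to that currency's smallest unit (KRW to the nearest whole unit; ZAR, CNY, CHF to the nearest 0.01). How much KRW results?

KRW 14,787,860

HKD 85,000.00 × 2.26520 = ZAR 192,542.00
ZAR 192,542.00 ÷ 2.48622 = CNY 77,443.67
CNY 77,443.67 × 0.130775 = CHF 10,127.70
CHF 10,127.70 × 1460.14 = KRW 14,787,860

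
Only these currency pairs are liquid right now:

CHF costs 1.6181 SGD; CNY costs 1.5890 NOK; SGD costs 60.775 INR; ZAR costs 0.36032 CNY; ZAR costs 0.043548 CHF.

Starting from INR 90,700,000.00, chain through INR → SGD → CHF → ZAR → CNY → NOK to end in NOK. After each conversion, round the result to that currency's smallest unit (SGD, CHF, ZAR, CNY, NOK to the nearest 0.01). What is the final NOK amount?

INR 90,700,000.00 ÷ 60.775 = SGD 1,492,389.96
SGD 1,492,389.96 ÷ 1.6181 = CHF 922,310.09
CHF 922,310.09 ÷ 0.043548 = ZAR 21,179,160.70
ZAR 21,179,160.70 × 0.36032 = CNY 7,631,275.18
CNY 7,631,275.18 × 1.5890 = NOK 12,126,096.26

NOK 12,126,096.26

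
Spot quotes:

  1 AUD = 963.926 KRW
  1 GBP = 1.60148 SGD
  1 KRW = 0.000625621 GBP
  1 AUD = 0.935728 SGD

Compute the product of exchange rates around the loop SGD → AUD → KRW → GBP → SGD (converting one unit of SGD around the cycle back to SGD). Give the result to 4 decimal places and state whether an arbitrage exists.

Around SGD → AUD → KRW → GBP → SGD: 1 ÷ 0.935728 × 963.926 × 0.000625621 × 1.60148 = 1.032112
Product > 1; profitable direction is SGD → AUD → KRW → GBP → SGD.

1.0321 (arbitrage exists)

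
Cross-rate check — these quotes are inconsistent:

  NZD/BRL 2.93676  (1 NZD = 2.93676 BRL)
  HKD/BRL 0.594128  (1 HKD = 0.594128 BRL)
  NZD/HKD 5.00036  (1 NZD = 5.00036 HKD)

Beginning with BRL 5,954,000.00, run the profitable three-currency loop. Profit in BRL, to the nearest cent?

Profit: BRL 69,122.09

Profitable loop is BRL → NZD → HKD → BRL:
BRL 5,954,000.00 ÷ 2.93676 = NZD 2,027,404.35
NZD 2,027,404.35 × 5.00036 = HKD 10,137,751.62
HKD 10,137,751.62 × 0.594128 = BRL 6,023,122.09
Profit = BRL 6,023,122.09 − BRL 5,954,000.00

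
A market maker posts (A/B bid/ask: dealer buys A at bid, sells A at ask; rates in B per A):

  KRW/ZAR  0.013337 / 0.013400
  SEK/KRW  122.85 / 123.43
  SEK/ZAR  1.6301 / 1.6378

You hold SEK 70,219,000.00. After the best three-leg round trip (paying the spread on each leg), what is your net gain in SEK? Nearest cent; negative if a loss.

Best loop SEK → KRW → ZAR → SEK:
SEK 70,219,000.00 × 122.85 (sell SEK at bid) = KRW 8,626,404,150
KRW 8,626,404,150 × 0.013337 (sell KRW at bid) = ZAR 115,050,352.15
ZAR 115,050,352.15 ÷ 1.6378 (buy SEK at ask) = SEK 70,246,887.38

Net profit: SEK 27,887.38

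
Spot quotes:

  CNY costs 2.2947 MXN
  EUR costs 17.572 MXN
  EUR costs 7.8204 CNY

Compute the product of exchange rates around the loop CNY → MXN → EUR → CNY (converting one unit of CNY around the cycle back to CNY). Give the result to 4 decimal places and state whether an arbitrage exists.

Around CNY → MXN → EUR → CNY: 1 × 2.2947 ÷ 17.572 × 7.8204 = 1.021254
Product > 1; profitable direction is CNY → MXN → EUR → CNY.

1.0213 (arbitrage exists)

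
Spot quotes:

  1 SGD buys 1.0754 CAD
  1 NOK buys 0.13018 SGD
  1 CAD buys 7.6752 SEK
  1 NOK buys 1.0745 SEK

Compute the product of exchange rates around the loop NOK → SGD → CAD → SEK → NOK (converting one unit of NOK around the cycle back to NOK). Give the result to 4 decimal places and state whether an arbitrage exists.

1.0000 (no arbitrage)

Around NOK → SGD → CAD → SEK → NOK: 1 × 0.13018 × 1.0754 × 7.6752 ÷ 1.0745 = 0.999994
Product ≈ 1 (deviation 0.001%, within rounding noise).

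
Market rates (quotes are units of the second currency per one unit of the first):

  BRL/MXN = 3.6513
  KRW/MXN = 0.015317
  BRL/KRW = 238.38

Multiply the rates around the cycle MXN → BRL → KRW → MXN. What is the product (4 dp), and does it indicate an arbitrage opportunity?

1.0000 (no arbitrage)

Around MXN → BRL → KRW → MXN: 1 ÷ 3.6513 × 238.38 × 0.015317 = 0.999991
Product ≈ 1 (deviation 0.001%, within rounding noise).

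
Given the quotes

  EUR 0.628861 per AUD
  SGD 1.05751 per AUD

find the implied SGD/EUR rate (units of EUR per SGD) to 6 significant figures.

SGD/EUR = 0.594662

1 SGD ÷ 1.05751 = 0.945618 AUD
0.945618 AUD × 0.628861 = 0.594662 EUR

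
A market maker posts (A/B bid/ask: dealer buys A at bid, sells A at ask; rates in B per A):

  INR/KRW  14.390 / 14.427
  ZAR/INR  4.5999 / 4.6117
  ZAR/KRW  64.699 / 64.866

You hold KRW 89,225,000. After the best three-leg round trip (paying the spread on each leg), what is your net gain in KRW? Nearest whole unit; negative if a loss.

Best loop KRW → ZAR → INR → KRW:
KRW 89,225,000 ÷ 64.866 (buy ZAR at ask) = ZAR 1,375,528.01
ZAR 1,375,528.01 × 4.5999 (sell ZAR at bid) = INR 6,327,291.30
INR 6,327,291.30 × 14.390 (sell INR at bid) = KRW 91,049,722

Net profit: KRW 1,824,722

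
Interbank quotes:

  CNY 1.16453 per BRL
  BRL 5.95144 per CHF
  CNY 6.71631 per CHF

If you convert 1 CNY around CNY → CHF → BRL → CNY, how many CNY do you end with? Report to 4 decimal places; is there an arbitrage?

1.0319 (arbitrage exists)

Around CNY → CHF → BRL → CNY: 1 ÷ 6.71631 × 5.95144 × 1.16453 = 1.031910
Product > 1; profitable direction is CNY → CHF → BRL → CNY.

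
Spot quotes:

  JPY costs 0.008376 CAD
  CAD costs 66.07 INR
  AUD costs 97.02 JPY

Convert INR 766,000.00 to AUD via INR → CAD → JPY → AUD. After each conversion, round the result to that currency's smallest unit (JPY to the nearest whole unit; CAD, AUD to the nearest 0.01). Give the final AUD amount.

AUD 14,266.79

INR 766,000.00 ÷ 66.07 = CAD 11,593.76
CAD 11,593.76 ÷ 0.008376 = JPY 1,384,164
JPY 1,384,164 ÷ 97.02 = AUD 14,266.79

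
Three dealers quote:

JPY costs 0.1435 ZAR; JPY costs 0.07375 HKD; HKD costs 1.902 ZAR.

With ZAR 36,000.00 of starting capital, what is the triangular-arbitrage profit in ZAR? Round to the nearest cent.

Profit: ZAR 828.32

Profitable loop is ZAR → HKD → JPY → ZAR:
ZAR 36,000.00 ÷ 1.902 = HKD 18,927.44
HKD 18,927.44 ÷ 0.07375 = JPY 256,643
JPY 256,643 × 0.1435 = ZAR 36,828.32
Profit = ZAR 36,828.32 − ZAR 36,000.00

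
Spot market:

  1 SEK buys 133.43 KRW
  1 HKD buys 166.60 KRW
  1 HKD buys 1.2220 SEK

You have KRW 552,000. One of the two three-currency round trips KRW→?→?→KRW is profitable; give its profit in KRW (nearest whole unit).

Profitable loop is KRW → SEK → HKD → KRW:
KRW 552,000 ÷ 133.43 = SEK 4,137.00
SEK 4,137.00 ÷ 1.2220 = HKD 3,385.43
HKD 3,385.43 × 166.60 = KRW 564,013
Profit = KRW 564,013 − KRW 552,000

Profit: KRW 12,013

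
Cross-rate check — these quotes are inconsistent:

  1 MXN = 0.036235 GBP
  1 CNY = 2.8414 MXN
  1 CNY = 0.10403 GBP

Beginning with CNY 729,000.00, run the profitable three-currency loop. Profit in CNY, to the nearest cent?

Profitable loop is CNY → GBP → MXN → CNY:
CNY 729,000.00 × 0.10403 = GBP 75,837.87
GBP 75,837.87 ÷ 0.036235 = MXN 2,092,945.22
MXN 2,092,945.22 ÷ 2.8414 = CNY 736,589.43
Profit = CNY 736,589.43 − CNY 729,000.00

Profit: CNY 7,589.43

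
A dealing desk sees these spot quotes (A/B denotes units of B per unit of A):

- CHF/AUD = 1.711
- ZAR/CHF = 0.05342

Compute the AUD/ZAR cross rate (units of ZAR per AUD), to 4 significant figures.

AUD/ZAR = 10.94

1 AUD ÷ 1.711 = 0.584454 CHF
0.584454 CHF ÷ 0.05342 = 10.9407 ZAR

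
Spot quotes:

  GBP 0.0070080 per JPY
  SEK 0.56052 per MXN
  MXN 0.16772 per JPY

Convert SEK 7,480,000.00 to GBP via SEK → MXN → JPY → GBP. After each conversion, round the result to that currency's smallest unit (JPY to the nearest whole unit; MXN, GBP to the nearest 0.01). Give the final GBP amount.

SEK 7,480,000.00 ÷ 0.56052 = MXN 13,344,751.30
MXN 13,344,751.30 ÷ 0.16772 = JPY 79,565,653
JPY 79,565,653 × 0.0070080 = GBP 557,596.10

GBP 557,596.10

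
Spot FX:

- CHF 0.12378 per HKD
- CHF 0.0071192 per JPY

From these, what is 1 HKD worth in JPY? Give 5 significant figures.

1 HKD × 0.12378 = 0.12378 CHF
0.12378 CHF ÷ 0.0071192 = 17.3868 JPY

HKD/JPY = 17.387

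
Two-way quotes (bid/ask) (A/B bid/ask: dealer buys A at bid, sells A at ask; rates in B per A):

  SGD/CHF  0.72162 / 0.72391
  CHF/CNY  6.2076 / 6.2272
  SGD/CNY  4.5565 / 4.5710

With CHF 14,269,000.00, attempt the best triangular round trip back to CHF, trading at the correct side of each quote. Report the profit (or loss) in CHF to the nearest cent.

Net profit: CHF 153,731.63

Best loop CHF → SGD → CNY → CHF:
CHF 14,269,000.00 ÷ 0.72391 (buy SGD at ask) = SGD 19,711,013.80
SGD 19,711,013.80 × 4.5565 (sell SGD at bid) = CNY 89,813,234.38
CNY 89,813,234.38 ÷ 6.2272 (buy CHF at ask) = CHF 14,422,731.63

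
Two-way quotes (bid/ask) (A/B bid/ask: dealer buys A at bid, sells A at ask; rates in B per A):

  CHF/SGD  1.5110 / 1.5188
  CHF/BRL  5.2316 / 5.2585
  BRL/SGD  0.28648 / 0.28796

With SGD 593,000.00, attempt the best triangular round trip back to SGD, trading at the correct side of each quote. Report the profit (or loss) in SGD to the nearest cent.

Best loop SGD → BRL → CHF → SGD:
SGD 593,000.00 ÷ 0.28796 (buy BRL at ask) = BRL 2,059,313.79
BRL 2,059,313.79 ÷ 5.2585 (buy CHF at ask) = CHF 391,616.20
CHF 391,616.20 × 1.5110 (sell CHF at bid) = SGD 591,732.08

Net result: SGD -1,267.92 (no profitable arbitrage after spreads)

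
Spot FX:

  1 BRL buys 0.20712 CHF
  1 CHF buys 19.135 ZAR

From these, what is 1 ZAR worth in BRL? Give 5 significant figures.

ZAR/BRL = 0.25232

1 ZAR ÷ 19.135 = 0.0522603 CHF
0.0522603 CHF ÷ 0.20712 = 0.252319 BRL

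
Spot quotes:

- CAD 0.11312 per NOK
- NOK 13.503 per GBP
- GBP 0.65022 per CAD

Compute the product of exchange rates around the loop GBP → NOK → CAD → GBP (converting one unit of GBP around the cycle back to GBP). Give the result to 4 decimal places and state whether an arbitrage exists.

Around GBP → NOK → CAD → GBP: 1 × 13.503 × 0.11312 × 0.65022 = 0.993185
Product < 1; profitable direction is GBP → CAD → NOK → GBP.

0.9932 (arbitrage exists)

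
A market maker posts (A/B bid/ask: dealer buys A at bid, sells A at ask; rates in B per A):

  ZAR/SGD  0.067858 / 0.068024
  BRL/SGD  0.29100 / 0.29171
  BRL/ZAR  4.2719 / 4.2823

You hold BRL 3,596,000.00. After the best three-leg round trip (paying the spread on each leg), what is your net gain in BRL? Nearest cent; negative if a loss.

Net result: BRL -3,693.23 (no profitable arbitrage after spreads)

Best loop BRL → SGD → ZAR → BRL:
BRL 3,596,000.00 × 0.29100 (sell BRL at bid) = SGD 1,046,436.00
SGD 1,046,436.00 ÷ 0.068024 (buy ZAR at ask) = ZAR 15,383,335.29
ZAR 15,383,335.29 ÷ 4.2823 (buy BRL at ask) = BRL 3,592,306.77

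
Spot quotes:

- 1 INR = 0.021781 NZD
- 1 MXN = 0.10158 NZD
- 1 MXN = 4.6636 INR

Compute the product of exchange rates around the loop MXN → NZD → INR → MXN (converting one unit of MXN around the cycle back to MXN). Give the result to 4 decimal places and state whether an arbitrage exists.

Around MXN → NZD → INR → MXN: 1 × 0.10158 ÷ 0.021781 ÷ 4.6636 = 1.000021
Product ≈ 1 (deviation 0.002%, within rounding noise).

1.0000 (no arbitrage)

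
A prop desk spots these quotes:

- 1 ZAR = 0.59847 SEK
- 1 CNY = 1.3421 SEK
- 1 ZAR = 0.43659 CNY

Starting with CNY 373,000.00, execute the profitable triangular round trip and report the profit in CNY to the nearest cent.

Profit: CNY 7,971.56

Profitable loop is CNY → ZAR → SEK → CNY:
CNY 373,000.00 ÷ 0.43659 = ZAR 854,348.47
ZAR 854,348.47 × 0.59847 = SEK 511,301.93
SEK 511,301.93 ÷ 1.3421 = CNY 380,971.56
Profit = CNY 380,971.56 − CNY 373,000.00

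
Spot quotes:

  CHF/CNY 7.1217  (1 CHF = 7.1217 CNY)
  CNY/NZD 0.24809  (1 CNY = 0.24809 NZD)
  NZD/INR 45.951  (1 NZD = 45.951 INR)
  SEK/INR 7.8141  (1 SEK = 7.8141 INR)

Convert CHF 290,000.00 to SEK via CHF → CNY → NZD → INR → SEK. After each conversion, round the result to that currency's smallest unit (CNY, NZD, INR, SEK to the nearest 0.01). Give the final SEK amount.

CHF 290,000.00 × 7.1217 = CNY 2,065,293.00
CNY 2,065,293.00 × 0.24809 = NZD 512,378.54
NZD 512,378.54 × 45.951 = INR 23,544,306.29
INR 23,544,306.29 ÷ 7.8141 = SEK 3,013,054.13

SEK 3,013,054.13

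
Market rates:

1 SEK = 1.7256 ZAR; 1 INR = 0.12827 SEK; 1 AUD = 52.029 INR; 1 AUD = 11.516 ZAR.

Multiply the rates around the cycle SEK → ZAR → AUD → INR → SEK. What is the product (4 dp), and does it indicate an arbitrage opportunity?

1.0000 (no arbitrage)

Around SEK → ZAR → AUD → INR → SEK: 1 × 1.7256 ÷ 11.516 × 52.029 × 0.12827 = 1.000021
Product ≈ 1 (deviation 0.002%, within rounding noise).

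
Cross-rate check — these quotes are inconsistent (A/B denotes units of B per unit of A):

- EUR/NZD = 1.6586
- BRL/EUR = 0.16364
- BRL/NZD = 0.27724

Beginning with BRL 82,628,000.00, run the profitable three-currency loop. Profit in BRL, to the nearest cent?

Profit: BRL 1,773,856.44

Profitable loop is BRL → NZD → EUR → BRL:
BRL 82,628,000.00 × 0.27724 = NZD 22,907,786.72
NZD 22,907,786.72 ÷ 1.6586 = EUR 13,811,519.79
EUR 13,811,519.79 ÷ 0.16364 = BRL 84,401,856.44
Profit = BRL 84,401,856.44 − BRL 82,628,000.00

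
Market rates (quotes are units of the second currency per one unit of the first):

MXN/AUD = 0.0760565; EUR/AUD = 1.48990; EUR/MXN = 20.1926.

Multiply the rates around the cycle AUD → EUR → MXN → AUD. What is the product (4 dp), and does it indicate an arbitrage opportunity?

Around AUD → EUR → MXN → AUD: 1 ÷ 1.48990 × 20.1926 × 0.0760565 = 1.030793
Product > 1; profitable direction is AUD → EUR → MXN → AUD.

1.0308 (arbitrage exists)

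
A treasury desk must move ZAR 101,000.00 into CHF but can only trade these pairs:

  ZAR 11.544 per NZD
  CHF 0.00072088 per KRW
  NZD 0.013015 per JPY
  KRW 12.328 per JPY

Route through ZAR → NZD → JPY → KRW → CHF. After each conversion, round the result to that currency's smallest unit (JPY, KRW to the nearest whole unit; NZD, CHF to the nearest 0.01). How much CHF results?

ZAR 101,000.00 ÷ 11.544 = NZD 8,749.13
NZD 8,749.13 ÷ 0.013015 = JPY 672,234
JPY 672,234 × 12.328 = KRW 8,287,301
KRW 8,287,301 × 0.00072088 = CHF 5,974.15

CHF 5,974.15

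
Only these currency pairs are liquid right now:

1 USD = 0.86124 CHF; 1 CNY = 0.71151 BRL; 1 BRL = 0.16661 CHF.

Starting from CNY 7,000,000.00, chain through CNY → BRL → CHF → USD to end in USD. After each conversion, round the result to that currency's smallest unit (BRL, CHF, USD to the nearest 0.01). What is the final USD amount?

CNY 7,000,000.00 × 0.71151 = BRL 4,980,570.00
BRL 4,980,570.00 × 0.16661 = CHF 829,812.77
CHF 829,812.77 ÷ 0.86124 = USD 963,509.32

USD 963,509.32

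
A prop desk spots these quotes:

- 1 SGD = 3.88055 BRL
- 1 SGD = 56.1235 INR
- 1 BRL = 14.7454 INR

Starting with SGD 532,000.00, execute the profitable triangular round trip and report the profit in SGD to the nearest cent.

Profit: SGD 10,396.31

Profitable loop is SGD → BRL → INR → SGD:
SGD 532,000.00 × 3.88055 = BRL 2,064,452.60
BRL 2,064,452.60 × 14.7454 = INR 30,441,179.37
INR 30,441,179.37 ÷ 56.1235 = SGD 542,396.31
Profit = SGD 542,396.31 − SGD 532,000.00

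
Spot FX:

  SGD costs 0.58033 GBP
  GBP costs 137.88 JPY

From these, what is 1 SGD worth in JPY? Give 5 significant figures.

1 SGD × 0.58033 = 0.58033 GBP
0.58033 GBP × 137.88 = 80.0159 JPY

SGD/JPY = 80.016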